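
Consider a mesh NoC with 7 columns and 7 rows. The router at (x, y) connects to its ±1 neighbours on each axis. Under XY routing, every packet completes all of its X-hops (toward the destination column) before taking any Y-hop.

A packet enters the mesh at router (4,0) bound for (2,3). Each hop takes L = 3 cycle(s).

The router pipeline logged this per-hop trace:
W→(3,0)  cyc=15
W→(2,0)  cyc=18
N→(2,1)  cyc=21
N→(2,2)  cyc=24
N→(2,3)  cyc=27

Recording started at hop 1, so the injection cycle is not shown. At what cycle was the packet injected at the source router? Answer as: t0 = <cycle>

At hop 1 the cycle is 15; in general cyc_k = t0 + kL.
Subtract one hop: t0 = 15 − 3 = 12.

t0 = 12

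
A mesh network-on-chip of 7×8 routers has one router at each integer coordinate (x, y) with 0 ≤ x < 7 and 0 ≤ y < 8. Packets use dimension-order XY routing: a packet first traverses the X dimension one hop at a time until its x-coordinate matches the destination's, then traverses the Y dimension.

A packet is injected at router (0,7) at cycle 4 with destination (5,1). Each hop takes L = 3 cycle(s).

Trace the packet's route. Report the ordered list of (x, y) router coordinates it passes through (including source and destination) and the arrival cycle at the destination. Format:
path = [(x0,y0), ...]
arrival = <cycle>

path = [(0,7), (1,7), (2,7), (3,7), (4,7), (5,7), (5,6), (5,5), (5,4), (5,3), (5,2), (5,1)]
arrival = 37

  0. router=(0,7) cycle=4 (inject)
  1. router=(1,7) cycle=7 dir=E
  2. router=(2,7) cycle=10 dir=E
  3. router=(3,7) cycle=13 dir=E
  4. router=(4,7) cycle=16 dir=E
  5. router=(5,7) cycle=19 dir=E
  6. router=(5,6) cycle=22 dir=S
  7. router=(5,5) cycle=25 dir=S
  8. router=(5,4) cycle=28 dir=S
  9. router=(5,3) cycle=31 dir=S
  10. router=(5,2) cycle=34 dir=S
  11. router=(5,1) cycle=37 dir=S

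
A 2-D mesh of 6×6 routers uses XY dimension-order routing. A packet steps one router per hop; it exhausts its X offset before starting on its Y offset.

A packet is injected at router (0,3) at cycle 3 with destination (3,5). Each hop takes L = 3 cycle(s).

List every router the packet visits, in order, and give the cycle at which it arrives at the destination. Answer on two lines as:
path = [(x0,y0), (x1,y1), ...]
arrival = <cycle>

path = [(0,3), (1,3), (2,3), (3,3), (3,4), (3,5)]
arrival = 18

[0] x=0 y=3 t=3
[1] x=1 y=3 t=6 →E
[2] x=2 y=3 t=9 →E
[3] x=3 y=3 t=12 →E
[4] x=3 y=4 t=15 →N
[5] x=3 y=5 t=18 →N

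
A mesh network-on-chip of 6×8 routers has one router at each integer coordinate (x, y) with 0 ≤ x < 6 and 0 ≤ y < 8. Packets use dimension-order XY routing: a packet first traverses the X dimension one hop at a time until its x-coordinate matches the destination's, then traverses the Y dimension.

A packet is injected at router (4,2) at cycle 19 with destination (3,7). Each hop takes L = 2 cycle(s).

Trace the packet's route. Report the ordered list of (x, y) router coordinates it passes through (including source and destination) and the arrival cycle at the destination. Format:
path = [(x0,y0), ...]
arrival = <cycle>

  0. router=(4,2) cycle=19 (inject)
  1. router=(3,2) cycle=21 dir=W
  2. router=(3,3) cycle=23 dir=N
  3. router=(3,4) cycle=25 dir=N
  4. router=(3,5) cycle=27 dir=N
  5. router=(3,6) cycle=29 dir=N
  6. router=(3,7) cycle=31 dir=N

path = [(4,2), (3,2), (3,3), (3,4), (3,5), (3,6), (3,7)]
arrival = 31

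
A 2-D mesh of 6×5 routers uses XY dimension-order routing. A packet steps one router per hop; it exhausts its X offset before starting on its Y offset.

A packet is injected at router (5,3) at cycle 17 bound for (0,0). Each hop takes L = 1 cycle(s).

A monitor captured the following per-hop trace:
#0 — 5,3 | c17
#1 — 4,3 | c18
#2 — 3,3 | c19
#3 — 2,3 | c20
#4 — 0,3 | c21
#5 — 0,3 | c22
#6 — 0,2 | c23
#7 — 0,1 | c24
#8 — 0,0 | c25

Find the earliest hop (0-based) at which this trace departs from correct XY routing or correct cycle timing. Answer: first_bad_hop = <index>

hop 1: step (-1,+0), +1 cyc — ok
hop 2: step (-1,+0), +1 cyc — ok
hop 3: step (-1,+0), +1 cyc — ok
hop 4: step (-2,+0), +1 cyc — BAD: non-unit step

first_bad_hop = 4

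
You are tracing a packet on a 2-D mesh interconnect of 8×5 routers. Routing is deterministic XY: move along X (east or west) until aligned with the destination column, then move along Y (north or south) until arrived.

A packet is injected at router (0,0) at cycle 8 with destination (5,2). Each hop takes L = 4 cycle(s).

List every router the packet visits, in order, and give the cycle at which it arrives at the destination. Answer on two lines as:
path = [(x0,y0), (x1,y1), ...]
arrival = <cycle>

  0. router=(0,0) cycle=8 (inject)
  1. router=(1,0) cycle=12 dir=E
  2. router=(2,0) cycle=16 dir=E
  3. router=(3,0) cycle=20 dir=E
  4. router=(4,0) cycle=24 dir=E
  5. router=(5,0) cycle=28 dir=E
  6. router=(5,1) cycle=32 dir=N
  7. router=(5,2) cycle=36 dir=N

path = [(0,0), (1,0), (2,0), (3,0), (4,0), (5,0), (5,1), (5,2)]
arrival = 36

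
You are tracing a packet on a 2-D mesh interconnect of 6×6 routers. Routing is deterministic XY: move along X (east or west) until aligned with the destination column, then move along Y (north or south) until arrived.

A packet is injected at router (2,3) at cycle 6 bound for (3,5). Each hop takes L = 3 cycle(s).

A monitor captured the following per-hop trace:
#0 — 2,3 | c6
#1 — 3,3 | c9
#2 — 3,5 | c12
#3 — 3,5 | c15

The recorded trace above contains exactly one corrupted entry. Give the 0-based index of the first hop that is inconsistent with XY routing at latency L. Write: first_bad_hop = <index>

first_bad_hop = 2

[1] (+1,+0) / 3c ⇒ ok
[2] (+0,+2) / 3c ⇒ BAD: non-unit step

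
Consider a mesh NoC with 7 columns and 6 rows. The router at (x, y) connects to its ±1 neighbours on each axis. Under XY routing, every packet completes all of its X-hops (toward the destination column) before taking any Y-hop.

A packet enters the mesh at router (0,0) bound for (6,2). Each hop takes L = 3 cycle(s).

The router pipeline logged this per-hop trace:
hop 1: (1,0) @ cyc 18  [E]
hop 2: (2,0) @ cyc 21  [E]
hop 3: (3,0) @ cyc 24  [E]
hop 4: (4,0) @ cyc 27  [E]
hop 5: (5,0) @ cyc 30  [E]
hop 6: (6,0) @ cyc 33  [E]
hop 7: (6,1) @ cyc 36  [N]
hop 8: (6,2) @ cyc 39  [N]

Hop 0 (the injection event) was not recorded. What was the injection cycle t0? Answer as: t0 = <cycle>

Hop 1 reached at cycle 18; hop k is at t0 + k·L.
Therefore t0 = 18 − L = 15.

t0 = 15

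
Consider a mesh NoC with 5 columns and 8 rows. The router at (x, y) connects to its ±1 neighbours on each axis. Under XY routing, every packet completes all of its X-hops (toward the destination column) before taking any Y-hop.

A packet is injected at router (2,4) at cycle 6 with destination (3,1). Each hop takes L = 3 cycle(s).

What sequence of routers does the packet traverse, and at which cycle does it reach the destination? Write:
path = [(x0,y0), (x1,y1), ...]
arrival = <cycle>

#0 — 2,4 | c6
#1 — 3,4 | c9 | E
#2 — 3,3 | c12 | S
#3 — 3,2 | c15 | S
#4 — 3,1 | c18 | S

path = [(2,4), (3,4), (3,3), (3,2), (3,1)]
arrival = 18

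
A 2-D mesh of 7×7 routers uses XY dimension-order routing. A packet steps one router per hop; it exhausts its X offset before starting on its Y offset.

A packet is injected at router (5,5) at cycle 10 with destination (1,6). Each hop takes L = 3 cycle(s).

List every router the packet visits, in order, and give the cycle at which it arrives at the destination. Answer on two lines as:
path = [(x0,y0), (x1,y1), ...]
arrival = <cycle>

path = [(5,5), (4,5), (3,5), (2,5), (1,5), (1,6)]
arrival = 25

t=10: at (5,5)
t=13: at (4,5) after W
t=16: at (3,5) after W
t=19: at (2,5) after W
t=22: at (1,5) after W
t=25: at (1,6) after N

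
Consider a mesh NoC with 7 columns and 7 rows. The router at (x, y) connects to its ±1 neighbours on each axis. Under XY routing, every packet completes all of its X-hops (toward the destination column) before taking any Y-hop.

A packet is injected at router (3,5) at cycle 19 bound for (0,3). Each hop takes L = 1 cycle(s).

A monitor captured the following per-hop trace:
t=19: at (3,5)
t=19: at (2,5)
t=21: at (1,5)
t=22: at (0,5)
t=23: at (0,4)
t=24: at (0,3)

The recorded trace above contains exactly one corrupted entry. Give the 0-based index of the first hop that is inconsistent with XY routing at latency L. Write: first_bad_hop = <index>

check 1→ d=(-1,0) cyc+0: BAD: Δcyc=0≠L

first_bad_hop = 1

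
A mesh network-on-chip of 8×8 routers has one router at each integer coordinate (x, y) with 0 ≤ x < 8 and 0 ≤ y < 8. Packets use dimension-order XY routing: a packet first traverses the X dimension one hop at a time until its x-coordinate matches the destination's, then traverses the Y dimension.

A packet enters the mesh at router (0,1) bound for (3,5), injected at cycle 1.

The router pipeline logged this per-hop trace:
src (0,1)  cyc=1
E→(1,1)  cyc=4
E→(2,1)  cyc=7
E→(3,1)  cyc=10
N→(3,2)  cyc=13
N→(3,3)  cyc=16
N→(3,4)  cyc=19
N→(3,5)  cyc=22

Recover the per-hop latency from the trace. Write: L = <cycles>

L = 3

Δcyc across hop 0→1: 4 − 1 = 3.
One hop costs L cycles, so L = 3.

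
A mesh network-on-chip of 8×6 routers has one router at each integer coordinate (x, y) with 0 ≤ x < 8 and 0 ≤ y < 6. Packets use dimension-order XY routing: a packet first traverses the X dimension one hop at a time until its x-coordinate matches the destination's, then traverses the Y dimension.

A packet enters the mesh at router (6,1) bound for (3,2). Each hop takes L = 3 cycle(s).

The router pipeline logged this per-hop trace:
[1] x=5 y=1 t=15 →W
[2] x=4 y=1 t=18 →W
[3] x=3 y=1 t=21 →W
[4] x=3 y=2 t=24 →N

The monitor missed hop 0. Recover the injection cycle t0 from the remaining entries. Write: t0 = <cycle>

t0 = 12

The first recorded entry is hop 1 at cycle 15.
Subtract one hop: t0 = 15 − 3 = 12.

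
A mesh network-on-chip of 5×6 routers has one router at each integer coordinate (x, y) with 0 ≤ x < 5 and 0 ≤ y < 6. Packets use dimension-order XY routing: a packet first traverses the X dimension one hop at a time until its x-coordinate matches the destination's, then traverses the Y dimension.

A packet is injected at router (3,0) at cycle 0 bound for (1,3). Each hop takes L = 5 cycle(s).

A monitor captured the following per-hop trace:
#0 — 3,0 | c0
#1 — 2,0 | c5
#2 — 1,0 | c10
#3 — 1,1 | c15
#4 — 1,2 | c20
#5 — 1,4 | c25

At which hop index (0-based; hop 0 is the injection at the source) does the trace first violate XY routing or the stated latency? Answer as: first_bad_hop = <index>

first_bad_hop = 5

[1] (-1,+0) / 5c ⇒ ok
[2] (-1,+0) / 5c ⇒ ok
[3] (+0,+1) / 5c ⇒ ok
[4] (+0,+1) / 5c ⇒ ok
[5] (+0,+2) / 5c ⇒ BAD: non-unit step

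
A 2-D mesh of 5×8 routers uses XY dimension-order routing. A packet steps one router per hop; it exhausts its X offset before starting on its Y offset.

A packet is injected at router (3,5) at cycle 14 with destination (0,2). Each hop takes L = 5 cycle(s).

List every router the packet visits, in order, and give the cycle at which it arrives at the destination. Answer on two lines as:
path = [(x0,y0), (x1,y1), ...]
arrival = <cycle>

#0 — 3,5 | c14
#1 — 2,5 | c19 | W
#2 — 1,5 | c24 | W
#3 — 0,5 | c29 | W
#4 — 0,4 | c34 | S
#5 — 0,3 | c39 | S
#6 — 0,2 | c44 | S

path = [(3,5), (2,5), (1,5), (0,5), (0,4), (0,3), (0,2)]
arrival = 44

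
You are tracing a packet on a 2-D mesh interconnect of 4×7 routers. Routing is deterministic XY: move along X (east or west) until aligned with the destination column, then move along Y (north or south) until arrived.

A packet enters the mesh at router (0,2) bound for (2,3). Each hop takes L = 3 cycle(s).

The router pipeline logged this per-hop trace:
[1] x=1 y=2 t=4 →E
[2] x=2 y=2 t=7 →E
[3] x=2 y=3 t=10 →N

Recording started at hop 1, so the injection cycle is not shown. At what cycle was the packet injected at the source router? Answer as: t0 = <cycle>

cyc[1] = 4 and cyc[k] = t0 + k·L for every k.
Therefore t0 = 4 − L = 1.

t0 = 1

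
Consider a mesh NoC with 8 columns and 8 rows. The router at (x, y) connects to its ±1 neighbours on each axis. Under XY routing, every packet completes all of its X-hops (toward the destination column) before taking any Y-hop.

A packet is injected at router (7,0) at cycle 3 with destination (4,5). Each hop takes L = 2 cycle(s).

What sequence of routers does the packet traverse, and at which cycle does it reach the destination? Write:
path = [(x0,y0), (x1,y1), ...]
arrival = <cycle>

path = [(7,0), (6,0), (5,0), (4,0), (4,1), (4,2), (4,3), (4,4), (4,5)]
arrival = 19

src (7,0)  cyc=3
W→(6,0)  cyc=5
W→(5,0)  cyc=7
W→(4,0)  cyc=9
N→(4,1)  cyc=11
N→(4,2)  cyc=13
N→(4,3)  cyc=15
N→(4,4)  cyc=17
N→(4,5)  cyc=19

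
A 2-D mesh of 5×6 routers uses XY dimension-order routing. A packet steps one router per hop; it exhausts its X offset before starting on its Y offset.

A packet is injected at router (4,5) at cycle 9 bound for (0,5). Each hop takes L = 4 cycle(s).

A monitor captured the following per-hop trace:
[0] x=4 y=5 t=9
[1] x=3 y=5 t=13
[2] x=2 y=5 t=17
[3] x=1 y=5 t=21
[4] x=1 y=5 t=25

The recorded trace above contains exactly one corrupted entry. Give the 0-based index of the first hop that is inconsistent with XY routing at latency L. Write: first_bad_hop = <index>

first_bad_hop = 4

  1: Δx=-1 Δy=+0 Δt=4 [ok]
  2: Δx=-1 Δy=+0 Δt=4 [ok]
  3: Δx=-1 Δy=+0 Δt=4 [ok]
  4: Δx=+0 Δy=+0 Δt=4 [BAD: non-unit step]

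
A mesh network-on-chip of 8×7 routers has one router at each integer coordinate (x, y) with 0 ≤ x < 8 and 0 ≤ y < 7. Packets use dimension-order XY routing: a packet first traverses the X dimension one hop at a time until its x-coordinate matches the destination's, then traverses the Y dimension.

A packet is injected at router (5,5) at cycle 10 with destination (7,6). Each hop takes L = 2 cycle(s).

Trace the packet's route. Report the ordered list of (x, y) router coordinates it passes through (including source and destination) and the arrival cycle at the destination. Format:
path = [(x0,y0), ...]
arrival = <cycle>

path = [(5,5), (6,5), (7,5), (7,6)]
arrival = 16

t=10: at (5,5)
t=12: at (6,5) after E
t=14: at (7,5) after E
t=16: at (7,6) after N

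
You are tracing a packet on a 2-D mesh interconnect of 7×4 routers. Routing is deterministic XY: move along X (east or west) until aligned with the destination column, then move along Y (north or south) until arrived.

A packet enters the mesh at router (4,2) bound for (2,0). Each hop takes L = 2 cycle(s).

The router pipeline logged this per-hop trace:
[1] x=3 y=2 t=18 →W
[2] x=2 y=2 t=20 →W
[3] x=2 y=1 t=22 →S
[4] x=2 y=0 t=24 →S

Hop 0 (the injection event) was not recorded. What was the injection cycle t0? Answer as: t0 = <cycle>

t0 = 16

The first recorded entry is hop 1 at cycle 18.
t0 = cyc[1] − L = 18 − 2 = 16.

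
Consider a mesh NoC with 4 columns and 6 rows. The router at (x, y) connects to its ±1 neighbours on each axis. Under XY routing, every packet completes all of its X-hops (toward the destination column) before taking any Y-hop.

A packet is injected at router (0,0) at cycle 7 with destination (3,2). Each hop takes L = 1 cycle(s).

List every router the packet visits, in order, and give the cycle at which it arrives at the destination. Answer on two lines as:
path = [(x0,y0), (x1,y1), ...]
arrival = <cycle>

src (0,0)  cyc=7
E→(1,0)  cyc=8
E→(2,0)  cyc=9
E→(3,0)  cyc=10
N→(3,1)  cyc=11
N→(3,2)  cyc=12

path = [(0,0), (1,0), (2,0), (3,0), (3,1), (3,2)]
arrival = 12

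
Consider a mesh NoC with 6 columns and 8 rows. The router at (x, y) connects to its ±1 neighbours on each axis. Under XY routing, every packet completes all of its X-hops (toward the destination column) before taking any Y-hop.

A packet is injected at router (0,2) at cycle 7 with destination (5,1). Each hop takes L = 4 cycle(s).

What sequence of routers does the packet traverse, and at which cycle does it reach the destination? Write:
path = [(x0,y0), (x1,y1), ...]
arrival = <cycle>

t=7: at (0,2)
t=11: at (1,2) after E
t=15: at (2,2) after E
t=19: at (3,2) after E
t=23: at (4,2) after E
t=27: at (5,2) after E
t=31: at (5,1) after S

path = [(0,2), (1,2), (2,2), (3,2), (4,2), (5,2), (5,1)]
arrival = 31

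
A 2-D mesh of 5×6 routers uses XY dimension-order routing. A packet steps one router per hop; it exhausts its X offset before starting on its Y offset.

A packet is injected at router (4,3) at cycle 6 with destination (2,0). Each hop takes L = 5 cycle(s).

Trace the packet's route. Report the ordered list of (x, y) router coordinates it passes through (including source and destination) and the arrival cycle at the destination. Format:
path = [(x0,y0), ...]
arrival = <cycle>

path = [(4,3), (3,3), (2,3), (2,2), (2,1), (2,0)]
arrival = 31

src (4,3)  cyc=6
W→(3,3)  cyc=11
W→(2,3)  cyc=16
S→(2,2)  cyc=21
S→(2,1)  cyc=26
S→(2,0)  cyc=31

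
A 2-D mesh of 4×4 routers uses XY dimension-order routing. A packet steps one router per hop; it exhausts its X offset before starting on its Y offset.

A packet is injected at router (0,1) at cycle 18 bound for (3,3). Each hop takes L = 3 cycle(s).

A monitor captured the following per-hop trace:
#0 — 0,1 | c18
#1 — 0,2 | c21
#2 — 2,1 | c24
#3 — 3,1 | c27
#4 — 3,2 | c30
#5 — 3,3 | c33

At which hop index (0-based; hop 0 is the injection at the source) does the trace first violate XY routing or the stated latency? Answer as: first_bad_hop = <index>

first_bad_hop = 1

  1: Δx=+0 Δy=+1 Δt=3 [BAD: Y-move but x=0≠3]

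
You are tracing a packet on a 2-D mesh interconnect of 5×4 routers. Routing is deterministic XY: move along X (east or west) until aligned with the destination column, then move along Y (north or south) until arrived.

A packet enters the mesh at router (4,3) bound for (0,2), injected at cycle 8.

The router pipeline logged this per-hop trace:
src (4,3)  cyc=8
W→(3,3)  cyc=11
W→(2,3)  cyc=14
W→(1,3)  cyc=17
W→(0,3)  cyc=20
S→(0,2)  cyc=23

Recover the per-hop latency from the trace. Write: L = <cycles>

L = 3

From hop 0 (8) to hop 1 (11): +3 cycles.
Each hop adds L, hence L = 3.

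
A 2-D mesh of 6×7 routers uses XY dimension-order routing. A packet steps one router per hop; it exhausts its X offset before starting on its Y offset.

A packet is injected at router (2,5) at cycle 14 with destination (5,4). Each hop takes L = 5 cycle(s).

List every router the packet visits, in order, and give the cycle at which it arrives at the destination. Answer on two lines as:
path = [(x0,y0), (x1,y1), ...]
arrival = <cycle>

path = [(2,5), (3,5), (4,5), (5,5), (5,4)]
arrival = 34

hop 0: (2,5) @ cyc 14
hop 1: (3,5) @ cyc 19  [E]
hop 2: (4,5) @ cyc 24  [E]
hop 3: (5,5) @ cyc 29  [E]
hop 4: (5,4) @ cyc 34  [S]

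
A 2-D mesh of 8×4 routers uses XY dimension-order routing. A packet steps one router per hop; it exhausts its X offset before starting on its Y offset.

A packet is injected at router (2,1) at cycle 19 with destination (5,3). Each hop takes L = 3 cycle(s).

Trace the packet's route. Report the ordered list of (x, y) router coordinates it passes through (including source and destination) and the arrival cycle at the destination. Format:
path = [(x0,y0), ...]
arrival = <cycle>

path = [(2,1), (3,1), (4,1), (5,1), (5,2), (5,3)]
arrival = 34

t=19: at (2,1)
t=22: at (3,1) after E
t=25: at (4,1) after E
t=28: at (5,1) after E
t=31: at (5,2) after N
t=34: at (5,3) after N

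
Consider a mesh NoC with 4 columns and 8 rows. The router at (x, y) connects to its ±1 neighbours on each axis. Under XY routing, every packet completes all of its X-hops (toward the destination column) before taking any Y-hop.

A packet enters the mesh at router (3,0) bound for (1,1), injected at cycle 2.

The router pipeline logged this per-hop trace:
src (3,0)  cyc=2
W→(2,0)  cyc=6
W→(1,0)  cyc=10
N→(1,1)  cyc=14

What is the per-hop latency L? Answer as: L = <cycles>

Δcyc across hop 0→1: 6 − 2 = 4.
One hop costs L cycles, so L = 4.

L = 4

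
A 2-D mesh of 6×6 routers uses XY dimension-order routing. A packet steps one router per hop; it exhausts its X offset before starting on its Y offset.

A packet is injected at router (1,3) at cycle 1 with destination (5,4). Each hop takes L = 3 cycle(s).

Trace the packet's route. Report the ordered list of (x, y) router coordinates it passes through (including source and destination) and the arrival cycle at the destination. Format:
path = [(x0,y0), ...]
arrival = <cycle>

hop 0: (1,3) @ cyc 1
hop 1: (2,3) @ cyc 4  [E]
hop 2: (3,3) @ cyc 7  [E]
hop 3: (4,3) @ cyc 10  [E]
hop 4: (5,3) @ cyc 13  [E]
hop 5: (5,4) @ cyc 16  [N]

path = [(1,3), (2,3), (3,3), (4,3), (5,3), (5,4)]
arrival = 16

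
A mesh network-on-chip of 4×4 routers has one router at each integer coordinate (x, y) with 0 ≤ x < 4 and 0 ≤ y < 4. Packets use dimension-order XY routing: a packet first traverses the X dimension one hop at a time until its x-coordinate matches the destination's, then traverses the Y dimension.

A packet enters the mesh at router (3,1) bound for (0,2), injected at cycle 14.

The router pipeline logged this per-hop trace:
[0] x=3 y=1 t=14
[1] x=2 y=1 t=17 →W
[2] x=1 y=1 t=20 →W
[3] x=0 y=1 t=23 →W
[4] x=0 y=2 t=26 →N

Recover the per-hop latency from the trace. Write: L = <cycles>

cyc[1] − cyc[0] = 17 − 14 = 3.
Per-hop latency L = Δcyc = 3.

L = 3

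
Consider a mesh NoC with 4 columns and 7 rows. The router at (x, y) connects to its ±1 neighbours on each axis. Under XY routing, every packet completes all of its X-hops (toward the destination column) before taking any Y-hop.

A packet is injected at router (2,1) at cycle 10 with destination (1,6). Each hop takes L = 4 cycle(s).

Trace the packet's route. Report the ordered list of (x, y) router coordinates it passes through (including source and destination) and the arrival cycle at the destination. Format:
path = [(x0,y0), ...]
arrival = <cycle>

path = [(2,1), (1,1), (1,2), (1,3), (1,4), (1,5), (1,6)]
arrival = 34

#0 — 2,1 | c10
#1 — 1,1 | c14 | W
#2 — 1,2 | c18 | N
#3 — 1,3 | c22 | N
#4 — 1,4 | c26 | N
#5 — 1,5 | c30 | N
#6 — 1,6 | c34 | N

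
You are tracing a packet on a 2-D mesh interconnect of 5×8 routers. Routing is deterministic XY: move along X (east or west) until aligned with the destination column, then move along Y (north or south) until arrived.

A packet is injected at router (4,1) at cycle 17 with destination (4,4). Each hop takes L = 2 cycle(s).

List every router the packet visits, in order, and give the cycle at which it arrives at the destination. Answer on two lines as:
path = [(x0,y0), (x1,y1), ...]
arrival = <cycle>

src (4,1)  cyc=17
N→(4,2)  cyc=19
N→(4,3)  cyc=21
N→(4,4)  cyc=23

path = [(4,1), (4,2), (4,3), (4,4)]
arrival = 23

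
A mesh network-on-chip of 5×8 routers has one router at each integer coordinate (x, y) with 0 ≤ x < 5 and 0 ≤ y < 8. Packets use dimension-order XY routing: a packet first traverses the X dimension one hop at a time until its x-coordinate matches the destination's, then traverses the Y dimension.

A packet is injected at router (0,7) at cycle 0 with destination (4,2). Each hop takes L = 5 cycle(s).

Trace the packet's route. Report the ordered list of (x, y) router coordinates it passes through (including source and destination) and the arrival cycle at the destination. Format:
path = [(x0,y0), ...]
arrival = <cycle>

path = [(0,7), (1,7), (2,7), (3,7), (4,7), (4,6), (4,5), (4,4), (4,3), (4,2)]
arrival = 45

t=0: at (0,7)
t=5: at (1,7) after E
t=10: at (2,7) after E
t=15: at (3,7) after E
t=20: at (4,7) after E
t=25: at (4,6) after S
t=30: at (4,5) after S
t=35: at (4,4) after S
t=40: at (4,3) after S
t=45: at (4,2) after S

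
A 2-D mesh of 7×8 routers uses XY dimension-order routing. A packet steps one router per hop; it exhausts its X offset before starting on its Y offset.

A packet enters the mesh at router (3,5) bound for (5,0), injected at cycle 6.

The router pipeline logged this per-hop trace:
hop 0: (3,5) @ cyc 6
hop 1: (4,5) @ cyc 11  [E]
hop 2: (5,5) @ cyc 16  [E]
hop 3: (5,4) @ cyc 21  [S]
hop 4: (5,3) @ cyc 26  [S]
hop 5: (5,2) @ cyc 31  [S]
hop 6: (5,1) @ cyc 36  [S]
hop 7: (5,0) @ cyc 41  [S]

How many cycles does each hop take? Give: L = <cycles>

L = 5

Δcyc across hop 0→1: 11 − 6 = 5.
One hop costs L cycles, so L = 5.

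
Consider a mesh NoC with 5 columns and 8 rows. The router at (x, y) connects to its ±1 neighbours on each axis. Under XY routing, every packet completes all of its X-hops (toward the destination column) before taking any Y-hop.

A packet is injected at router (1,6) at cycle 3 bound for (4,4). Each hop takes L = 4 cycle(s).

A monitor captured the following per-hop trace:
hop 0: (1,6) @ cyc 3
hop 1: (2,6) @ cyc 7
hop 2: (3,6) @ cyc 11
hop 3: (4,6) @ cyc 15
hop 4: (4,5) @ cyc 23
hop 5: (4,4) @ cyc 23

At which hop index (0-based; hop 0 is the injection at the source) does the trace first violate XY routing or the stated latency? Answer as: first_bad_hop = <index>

hop 1: step (+1,+0), +4 cyc — ok
hop 2: step (+1,+0), +4 cyc — ok
hop 3: step (+1,+0), +4 cyc — ok
hop 4: step (+0,-1), +8 cyc — BAD: Δcyc=8≠L

first_bad_hop = 4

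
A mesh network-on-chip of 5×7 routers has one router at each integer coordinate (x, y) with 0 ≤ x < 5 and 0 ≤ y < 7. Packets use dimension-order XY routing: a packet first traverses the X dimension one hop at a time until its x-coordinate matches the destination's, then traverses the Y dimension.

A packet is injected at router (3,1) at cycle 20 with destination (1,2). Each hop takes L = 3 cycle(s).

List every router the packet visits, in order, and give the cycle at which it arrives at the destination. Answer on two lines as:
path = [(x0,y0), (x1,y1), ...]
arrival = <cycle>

#0 — 3,1 | c20
#1 — 2,1 | c23 | W
#2 — 1,1 | c26 | W
#3 — 1,2 | c29 | N

path = [(3,1), (2,1), (1,1), (1,2)]
arrival = 29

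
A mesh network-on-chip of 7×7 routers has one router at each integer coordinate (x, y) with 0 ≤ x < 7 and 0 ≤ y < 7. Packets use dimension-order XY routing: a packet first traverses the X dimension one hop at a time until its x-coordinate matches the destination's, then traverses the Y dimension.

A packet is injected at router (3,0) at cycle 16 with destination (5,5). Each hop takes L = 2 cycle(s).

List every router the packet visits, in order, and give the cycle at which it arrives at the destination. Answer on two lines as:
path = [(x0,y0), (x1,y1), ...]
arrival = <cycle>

path = [(3,0), (4,0), (5,0), (5,1), (5,2), (5,3), (5,4), (5,5)]
arrival = 30

hop 0: (3,0) @ cyc 16
hop 1: (4,0) @ cyc 18  [E]
hop 2: (5,0) @ cyc 20  [E]
hop 3: (5,1) @ cyc 22  [N]
hop 4: (5,2) @ cyc 24  [N]
hop 5: (5,3) @ cyc 26  [N]
hop 6: (5,4) @ cyc 28  [N]
hop 7: (5,5) @ cyc 30  [N]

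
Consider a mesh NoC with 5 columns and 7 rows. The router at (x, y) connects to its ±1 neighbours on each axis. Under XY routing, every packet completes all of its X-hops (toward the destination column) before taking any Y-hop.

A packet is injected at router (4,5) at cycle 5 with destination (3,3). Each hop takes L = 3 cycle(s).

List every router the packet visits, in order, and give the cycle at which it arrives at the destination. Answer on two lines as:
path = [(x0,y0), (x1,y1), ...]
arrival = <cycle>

path = [(4,5), (3,5), (3,4), (3,3)]
arrival = 14

  0. router=(4,5) cycle=5 (inject)
  1. router=(3,5) cycle=8 dir=W
  2. router=(3,4) cycle=11 dir=S
  3. router=(3,3) cycle=14 dir=S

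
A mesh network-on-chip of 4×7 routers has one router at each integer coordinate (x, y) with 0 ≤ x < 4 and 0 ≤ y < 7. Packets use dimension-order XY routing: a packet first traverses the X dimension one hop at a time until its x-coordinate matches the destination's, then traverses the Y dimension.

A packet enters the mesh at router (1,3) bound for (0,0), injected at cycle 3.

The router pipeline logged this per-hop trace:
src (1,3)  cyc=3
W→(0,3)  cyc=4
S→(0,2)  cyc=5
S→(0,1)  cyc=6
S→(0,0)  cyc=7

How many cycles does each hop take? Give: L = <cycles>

L = 1

cyc[1] − cyc[0] = 4 − 3 = 1.
One hop costs L cycles, so L = 1.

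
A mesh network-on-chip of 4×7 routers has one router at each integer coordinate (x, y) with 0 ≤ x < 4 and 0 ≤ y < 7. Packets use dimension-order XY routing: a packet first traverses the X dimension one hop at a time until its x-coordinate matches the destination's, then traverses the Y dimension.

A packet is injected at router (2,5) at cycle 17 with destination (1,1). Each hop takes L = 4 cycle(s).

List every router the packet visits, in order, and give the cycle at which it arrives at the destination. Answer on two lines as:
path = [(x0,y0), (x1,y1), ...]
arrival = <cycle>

path = [(2,5), (1,5), (1,4), (1,3), (1,2), (1,1)]
arrival = 37

  0. router=(2,5) cycle=17 (inject)
  1. router=(1,5) cycle=21 dir=W
  2. router=(1,4) cycle=25 dir=S
  3. router=(1,3) cycle=29 dir=S
  4. router=(1,2) cycle=33 dir=S
  5. router=(1,1) cycle=37 dir=S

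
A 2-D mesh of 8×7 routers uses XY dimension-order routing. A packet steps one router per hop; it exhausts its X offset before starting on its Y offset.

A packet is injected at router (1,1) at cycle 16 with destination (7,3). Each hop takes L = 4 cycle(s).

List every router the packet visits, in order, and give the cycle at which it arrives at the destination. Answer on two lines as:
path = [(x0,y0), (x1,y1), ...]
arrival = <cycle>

src (1,1)  cyc=16
E→(2,1)  cyc=20
E→(3,1)  cyc=24
E→(4,1)  cyc=28
E→(5,1)  cyc=32
E→(6,1)  cyc=36
E→(7,1)  cyc=40
N→(7,2)  cyc=44
N→(7,3)  cyc=48

path = [(1,1), (2,1), (3,1), (4,1), (5,1), (6,1), (7,1), (7,2), (7,3)]
arrival = 48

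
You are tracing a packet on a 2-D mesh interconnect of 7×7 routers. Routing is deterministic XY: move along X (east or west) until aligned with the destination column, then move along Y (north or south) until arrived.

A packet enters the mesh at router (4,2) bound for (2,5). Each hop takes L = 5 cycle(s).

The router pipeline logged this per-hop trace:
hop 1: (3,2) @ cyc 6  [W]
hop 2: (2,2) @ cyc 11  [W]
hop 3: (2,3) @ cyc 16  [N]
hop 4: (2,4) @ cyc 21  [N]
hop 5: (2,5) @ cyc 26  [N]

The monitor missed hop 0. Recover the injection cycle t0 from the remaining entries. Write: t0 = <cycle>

t0 = 1

At hop 1 the cycle is 6; in general cyc_k = t0 + kL.
t0 = cyc[1] − L = 6 − 5 = 1.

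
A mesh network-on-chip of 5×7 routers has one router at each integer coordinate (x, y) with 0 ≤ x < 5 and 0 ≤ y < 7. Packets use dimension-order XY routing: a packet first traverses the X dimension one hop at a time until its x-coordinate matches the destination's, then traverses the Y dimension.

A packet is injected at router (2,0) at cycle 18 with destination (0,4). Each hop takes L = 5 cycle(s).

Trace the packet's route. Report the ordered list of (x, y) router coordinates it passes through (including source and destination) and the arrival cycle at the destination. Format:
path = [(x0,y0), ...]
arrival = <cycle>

t=18: at (2,0)
t=23: at (1,0) after W
t=28: at (0,0) after W
t=33: at (0,1) after N
t=38: at (0,2) after N
t=43: at (0,3) after N
t=48: at (0,4) after N

path = [(2,0), (1,0), (0,0), (0,1), (0,2), (0,3), (0,4)]
arrival = 48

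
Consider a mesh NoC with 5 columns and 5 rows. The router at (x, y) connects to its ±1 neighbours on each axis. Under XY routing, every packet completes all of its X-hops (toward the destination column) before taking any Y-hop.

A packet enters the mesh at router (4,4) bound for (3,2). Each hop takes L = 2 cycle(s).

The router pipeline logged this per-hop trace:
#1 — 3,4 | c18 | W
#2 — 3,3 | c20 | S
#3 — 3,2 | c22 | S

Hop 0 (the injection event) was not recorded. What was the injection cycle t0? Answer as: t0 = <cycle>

t0 = 16

At hop 1 the cycle is 18; in general cyc_k = t0 + kL.
t0 = cyc[1] − L = 18 − 2 = 16.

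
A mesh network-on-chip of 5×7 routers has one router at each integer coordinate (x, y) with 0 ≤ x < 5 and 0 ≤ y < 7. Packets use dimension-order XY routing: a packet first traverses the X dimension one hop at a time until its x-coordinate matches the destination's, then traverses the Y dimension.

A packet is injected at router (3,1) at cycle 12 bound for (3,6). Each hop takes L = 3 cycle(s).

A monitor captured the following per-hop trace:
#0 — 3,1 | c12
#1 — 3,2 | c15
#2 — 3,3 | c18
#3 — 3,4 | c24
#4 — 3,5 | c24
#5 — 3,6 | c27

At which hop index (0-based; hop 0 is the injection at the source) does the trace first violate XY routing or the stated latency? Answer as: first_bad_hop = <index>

first_bad_hop = 3

[1] (+0,+1) / 3c ⇒ ok
[2] (+0,+1) / 3c ⇒ ok
[3] (+0,+1) / 6c ⇒ BAD: Δcyc=6≠L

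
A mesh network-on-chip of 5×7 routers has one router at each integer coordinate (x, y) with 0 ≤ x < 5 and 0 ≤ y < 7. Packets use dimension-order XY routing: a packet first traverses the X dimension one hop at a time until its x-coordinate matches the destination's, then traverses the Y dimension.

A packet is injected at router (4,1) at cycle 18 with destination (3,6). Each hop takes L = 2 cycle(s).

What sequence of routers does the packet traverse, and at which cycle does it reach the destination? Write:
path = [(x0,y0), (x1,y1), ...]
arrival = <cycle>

path = [(4,1), (3,1), (3,2), (3,3), (3,4), (3,5), (3,6)]
arrival = 30

src (4,1)  cyc=18
W→(3,1)  cyc=20
N→(3,2)  cyc=22
N→(3,3)  cyc=24
N→(3,4)  cyc=26
N→(3,5)  cyc=28
N→(3,6)  cyc=30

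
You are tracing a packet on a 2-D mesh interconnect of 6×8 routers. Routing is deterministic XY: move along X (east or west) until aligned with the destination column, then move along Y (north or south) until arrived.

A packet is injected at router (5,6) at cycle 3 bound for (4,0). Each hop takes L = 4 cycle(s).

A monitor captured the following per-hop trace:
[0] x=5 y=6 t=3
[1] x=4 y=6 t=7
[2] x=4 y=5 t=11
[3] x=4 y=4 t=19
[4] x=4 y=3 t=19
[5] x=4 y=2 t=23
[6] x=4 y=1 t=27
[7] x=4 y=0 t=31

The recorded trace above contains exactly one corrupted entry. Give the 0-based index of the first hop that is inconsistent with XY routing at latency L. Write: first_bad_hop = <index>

  1: Δx=-1 Δy=+0 Δt=4 [ok]
  2: Δx=+0 Δy=-1 Δt=4 [ok]
  3: Δx=+0 Δy=-1 Δt=8 [BAD: Δcyc=8≠L]

first_bad_hop = 3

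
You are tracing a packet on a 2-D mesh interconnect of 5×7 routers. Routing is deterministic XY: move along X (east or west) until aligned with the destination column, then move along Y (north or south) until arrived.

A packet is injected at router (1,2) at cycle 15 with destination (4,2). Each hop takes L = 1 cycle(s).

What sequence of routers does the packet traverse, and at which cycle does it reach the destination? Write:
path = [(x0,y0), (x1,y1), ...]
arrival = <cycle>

path = [(1,2), (2,2), (3,2), (4,2)]
arrival = 18

[0] x=1 y=2 t=15
[1] x=2 y=2 t=16 →E
[2] x=3 y=2 t=17 →E
[3] x=4 y=2 t=18 →E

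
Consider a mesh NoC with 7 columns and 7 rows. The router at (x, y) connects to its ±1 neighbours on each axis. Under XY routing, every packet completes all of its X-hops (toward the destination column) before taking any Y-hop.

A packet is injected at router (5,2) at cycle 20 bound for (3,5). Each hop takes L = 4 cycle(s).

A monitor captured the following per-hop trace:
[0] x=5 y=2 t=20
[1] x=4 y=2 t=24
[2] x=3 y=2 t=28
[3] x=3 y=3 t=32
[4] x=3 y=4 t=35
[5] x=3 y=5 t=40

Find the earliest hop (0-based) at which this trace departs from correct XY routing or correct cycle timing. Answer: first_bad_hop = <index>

hop 1: step (-1,+0), +4 cyc — ok
hop 2: step (-1,+0), +4 cyc — ok
hop 3: step (+0,+1), +4 cyc — ok
hop 4: step (+0,+1), +3 cyc — BAD: Δcyc=3≠L

first_bad_hop = 4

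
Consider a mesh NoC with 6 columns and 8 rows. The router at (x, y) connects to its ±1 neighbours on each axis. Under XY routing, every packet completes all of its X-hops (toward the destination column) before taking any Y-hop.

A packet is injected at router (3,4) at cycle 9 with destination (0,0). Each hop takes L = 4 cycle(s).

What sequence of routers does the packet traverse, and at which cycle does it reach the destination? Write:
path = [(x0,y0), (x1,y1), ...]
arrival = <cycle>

hop 0: (3,4) @ cyc 9
hop 1: (2,4) @ cyc 13  [W]
hop 2: (1,4) @ cyc 17  [W]
hop 3: (0,4) @ cyc 21  [W]
hop 4: (0,3) @ cyc 25  [S]
hop 5: (0,2) @ cyc 29  [S]
hop 6: (0,1) @ cyc 33  [S]
hop 7: (0,0) @ cyc 37  [S]

path = [(3,4), (2,4), (1,4), (0,4), (0,3), (0,2), (0,1), (0,0)]
arrival = 37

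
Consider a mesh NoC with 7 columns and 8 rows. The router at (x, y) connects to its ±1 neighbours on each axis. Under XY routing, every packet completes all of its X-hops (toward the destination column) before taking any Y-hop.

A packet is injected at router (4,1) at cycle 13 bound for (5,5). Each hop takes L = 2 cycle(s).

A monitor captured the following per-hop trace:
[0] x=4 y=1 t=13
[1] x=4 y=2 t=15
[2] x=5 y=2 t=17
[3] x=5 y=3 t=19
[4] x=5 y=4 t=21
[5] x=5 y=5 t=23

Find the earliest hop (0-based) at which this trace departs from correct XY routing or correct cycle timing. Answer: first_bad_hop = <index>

hop 1: step (+0,+1), +2 cyc — BAD: Y-move but x=4≠5

first_bad_hop = 1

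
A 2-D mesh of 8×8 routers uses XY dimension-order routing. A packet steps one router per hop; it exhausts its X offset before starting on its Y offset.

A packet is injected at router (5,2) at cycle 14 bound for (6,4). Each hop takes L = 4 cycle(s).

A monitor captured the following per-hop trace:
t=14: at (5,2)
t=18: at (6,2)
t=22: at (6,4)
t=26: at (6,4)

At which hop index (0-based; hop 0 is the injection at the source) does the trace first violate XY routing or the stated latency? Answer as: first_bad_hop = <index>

  1: Δx=+1 Δy=+0 Δt=4 [ok]
  2: Δx=+0 Δy=+2 Δt=4 [BAD: non-unit step]

first_bad_hop = 2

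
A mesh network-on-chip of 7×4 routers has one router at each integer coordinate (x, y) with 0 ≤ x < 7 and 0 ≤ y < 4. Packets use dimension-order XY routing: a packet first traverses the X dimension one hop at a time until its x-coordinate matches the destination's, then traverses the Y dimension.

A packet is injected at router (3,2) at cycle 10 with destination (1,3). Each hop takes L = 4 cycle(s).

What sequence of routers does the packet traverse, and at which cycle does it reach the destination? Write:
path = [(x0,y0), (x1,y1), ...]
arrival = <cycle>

path = [(3,2), (2,2), (1,2), (1,3)]
arrival = 22

  0. router=(3,2) cycle=10 (inject)
  1. router=(2,2) cycle=14 dir=W
  2. router=(1,2) cycle=18 dir=W
  3. router=(1,3) cycle=22 dir=N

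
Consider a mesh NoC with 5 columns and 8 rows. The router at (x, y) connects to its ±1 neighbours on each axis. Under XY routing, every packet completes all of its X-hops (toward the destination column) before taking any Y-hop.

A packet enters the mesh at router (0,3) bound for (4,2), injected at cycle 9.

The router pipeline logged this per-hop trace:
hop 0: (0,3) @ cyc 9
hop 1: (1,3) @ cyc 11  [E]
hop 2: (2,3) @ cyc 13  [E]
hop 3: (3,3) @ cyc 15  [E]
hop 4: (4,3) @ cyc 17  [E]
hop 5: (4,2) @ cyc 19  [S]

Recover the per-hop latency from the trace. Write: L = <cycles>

L = 2

Δcyc across hop 0→1: 11 − 9 = 2.
Per-hop latency L = Δcyc = 2.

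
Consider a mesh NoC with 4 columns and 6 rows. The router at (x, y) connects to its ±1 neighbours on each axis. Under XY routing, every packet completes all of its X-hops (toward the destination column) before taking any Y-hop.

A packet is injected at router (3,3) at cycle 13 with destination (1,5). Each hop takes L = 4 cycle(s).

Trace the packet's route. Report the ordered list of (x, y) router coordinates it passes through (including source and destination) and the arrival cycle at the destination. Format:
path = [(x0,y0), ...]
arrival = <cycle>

  0. router=(3,3) cycle=13 (inject)
  1. router=(2,3) cycle=17 dir=W
  2. router=(1,3) cycle=21 dir=W
  3. router=(1,4) cycle=25 dir=N
  4. router=(1,5) cycle=29 dir=N

path = [(3,3), (2,3), (1,3), (1,4), (1,5)]
arrival = 29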